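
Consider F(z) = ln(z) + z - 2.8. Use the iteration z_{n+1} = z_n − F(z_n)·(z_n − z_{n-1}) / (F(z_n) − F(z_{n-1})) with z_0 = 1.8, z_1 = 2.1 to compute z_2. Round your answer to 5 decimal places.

2.07230

F(1.8) = -0.4122133, F(2.1) = 0.0419373
z_2 = 2.1000000 − 0.0419373·(2.1000000 − 1.8000000) / (0.0419373 − (-0.4122133)) = 2.1000000 − (0.0125812)/(0.4541507) = 2.0722973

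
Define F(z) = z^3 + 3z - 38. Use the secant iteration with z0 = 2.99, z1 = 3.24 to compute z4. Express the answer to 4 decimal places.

3.0654

F(2.99) = -2.299101, F(3.24) = 5.732224
z2 = 3.240000 − 5.732224·(3.240000 − 2.990000) / (5.732224 − (-2.299101)) = 3.240000 − (1.433056)/(8.031325) = 3.061567
F(3.061567) = -0.118652
z3 = 3.061567 − (-0.118652)·(3.061567 − 3.240000) / (-0.118652 − 5.732224) = 3.061567 − (0.021172)/(-5.850876) = 3.065185
F(3.065185) = -0.005925
z4 = 3.065185 − (-0.005925)·(3.065185 − 3.061567) / (-0.005925 − (-0.118652)) = 3.065185 − (-0.000021)/(0.112727) = 3.065375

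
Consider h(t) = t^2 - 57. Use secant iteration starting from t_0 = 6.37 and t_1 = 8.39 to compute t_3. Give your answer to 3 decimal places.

h(6.37) = -16.42310, h(8.39) = 13.39210
t_2 = 8.39000 − 13.39210·(8.39000 − 6.37000) / (13.39210 − (-16.42310)) = 8.39000 − (27.05204)/(29.81520) = 7.48268
h(7.48268) = -1.00956
t_3 = 7.48268 − (-1.00956)·(7.48268 − 8.39000) / (-1.00956 − 13.39210) = 7.48268 − (0.91600)/(-14.40166) = 7.54628

7.546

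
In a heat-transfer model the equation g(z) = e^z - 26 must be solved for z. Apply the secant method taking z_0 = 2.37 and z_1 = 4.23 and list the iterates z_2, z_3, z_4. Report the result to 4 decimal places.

g(2.37) = -15.302608, g(4.23) = 42.717232
z_2 = 4.230000 − 42.717232·(4.230000 − 2.370000) / (42.717232 − (-15.302608)) = 4.230000 − (79.454052)/(58.019840) = 2.860571
g(2.860571) = -8.528500
z_3 = 2.860571 − (-8.528500)·(2.860571 − 4.230000) / (-8.528500 − 42.717232) = 2.860571 − (11.679175)/(-51.245732) = 3.088476
g(3.088476) = -4.056383
z_4 = 3.088476 − (-4.056383)·(3.088476 − 2.860571) / (-4.056383 − (-8.528500)) = 3.088476 − (-0.924471)/(4.472117) = 3.295195

2.8606, 3.0885, 3.2952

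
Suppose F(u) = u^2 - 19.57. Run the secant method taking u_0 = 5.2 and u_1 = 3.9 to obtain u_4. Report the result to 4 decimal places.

F(5.2) = 7.470000, F(3.9) = -4.360000
u_2 = 3.900000 − (-4.360000)·(3.900000 − 5.200000) / (-4.360000 − 7.470000) = 3.900000 − (5.668000)/(-11.830000) = 4.379121
F(4.379121) = -0.393300
u_3 = 4.379121 − (-0.393300)·(4.379121 − 3.900000) / (-0.393300 − (-4.360000)) = 4.379121 − (-0.188438)/(3.966700) = 4.426626
F(4.426626) = 0.025017
u_4 = 4.426626 − 0.025017·(4.426626 − 4.379121) / (0.025017 − (-0.393300)) = 4.426626 − (0.001188)/(0.418318) = 4.423785

4.4238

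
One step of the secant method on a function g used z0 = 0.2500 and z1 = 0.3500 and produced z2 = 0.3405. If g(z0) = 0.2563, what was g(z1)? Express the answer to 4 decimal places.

-0.0269

The secant line through (0.2500, 0.2563) and (0.3500, g(z1)) crosses zero at z2 = 0.3405.
So (0.2500, 0.2563), (0.3500, g(z1)), (0.3405, 0) are collinear:
g(z1) = 0.2563 · (0.3500 − 0.3405) / (0.2500 − 0.3405) = 0.2563 · (0.009500)/(-0.090500) = -0.026904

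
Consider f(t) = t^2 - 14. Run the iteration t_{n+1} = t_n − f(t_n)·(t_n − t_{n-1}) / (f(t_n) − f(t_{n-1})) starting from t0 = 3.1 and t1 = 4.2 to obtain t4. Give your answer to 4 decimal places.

3.7417

f(3.1) = -4.390000, f(4.2) = 3.640000
t2 = 4.200000 − 3.640000·(4.200000 − 3.100000) / (3.640000 − (-4.390000)) = 4.200000 − (4.004000)/(8.030000) = 3.701370
f(3.701370) = -0.299861
t3 = 3.701370 − (-0.299861)·(3.701370 − 4.200000) / (-0.299861 − 3.640000) = 3.701370 − (0.149520)/(-3.939861) = 3.739320
f(3.739320) = -0.017483
t4 = 3.739320 − (-0.017483)·(3.739320 − 3.701370) / (-0.017483 − (-0.299861)) = 3.739320 − (-0.000663)/(0.282378) = 3.741670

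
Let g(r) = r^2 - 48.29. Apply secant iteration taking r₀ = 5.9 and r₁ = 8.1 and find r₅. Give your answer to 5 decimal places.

6.94910

g(5.9) = -13.4800000, g(8.1) = 17.3200000
r₂ = 8.1000000 − 17.3200000·(8.1000000 − 5.9000000) / (17.3200000 − (-13.4800000)) = 8.1000000 − (38.1040000)/(30.8000000) = 6.8628571
g(6.8628571) = -1.1911918
r₃ = 6.8628571 − (-1.1911918)·(6.8628571 − 8.1000000) / (-1.1911918 − 17.3200000) = 6.8628571 − (1.4736745)/(-18.5111918) = 6.9424671
g(6.9424671) = -0.0921511
r₄ = 6.9424671 − (-0.0921511)·(6.9424671 − 6.8628571) / (-0.0921511 − (-1.1911918)) = 6.9424671 − (-0.0073361)/(1.0990407) = 6.9491421
g(6.9491421) = 0.0005760
r₅ = 6.9491421 − 0.0005760·(6.9491421 − 6.9424671) / (0.0005760 − (-0.0921511)) = 6.9491421 − (0.0000038)/(0.0927271) = 6.9491006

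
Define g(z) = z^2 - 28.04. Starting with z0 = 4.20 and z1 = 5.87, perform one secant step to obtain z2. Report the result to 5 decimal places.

g(4.20) = -10.4000000, g(5.87) = 6.4169000
z2 = 5.8700000 − 6.4169000·(5.8700000 − 4.2000000) / (6.4169000 − (-10.4000000)) = 5.8700000 − (10.7162230)/(16.8169000) = 5.2327706

5.23277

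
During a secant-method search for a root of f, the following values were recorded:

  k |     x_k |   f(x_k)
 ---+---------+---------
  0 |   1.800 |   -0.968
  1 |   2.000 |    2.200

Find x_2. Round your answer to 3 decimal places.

x_2 = 2.000 − 2.200·(2.000 − 1.800) / (2.200 − (-0.968))
   = 2.000 − (0.44000)/(3.16800) = 1.86111

1.861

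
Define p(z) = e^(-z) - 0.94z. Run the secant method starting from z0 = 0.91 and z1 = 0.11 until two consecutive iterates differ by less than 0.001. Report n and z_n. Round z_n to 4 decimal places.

n = 5, z_n = 0.5898

p(0.91) = -0.452876, p(0.11) = 0.792434
z2 = 0.110000 − 0.792434·(-0.800000)/(1.245310) = 0.619068;  |Δ| = 0.509068
p(0.619068) = -0.043478
z3 = 0.619068 − (-0.043478)·(0.509068)/(-0.835912) = 0.592590;  |Δ| = 0.026478
p(0.592590) = -0.004141
z4 = 0.592590 − (-0.004141)·(-0.026478)/(0.039336) = 0.589803;  |Δ| = 0.002788
p(0.589803) = 0.000022
z5 = 0.589803 − 0.000022·(-0.002788)/(0.004164) = 0.589818;  |Δ| = 0.000015
|z5 − z4| = 0.000015 < 0.001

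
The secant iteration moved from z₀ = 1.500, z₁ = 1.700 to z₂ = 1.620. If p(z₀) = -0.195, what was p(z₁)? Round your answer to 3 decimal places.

The secant line through (1.500, -0.195) and (1.700, p(z₁)) crosses zero at z₂ = 1.620.
So (1.500, -0.195), (1.700, p(z₁)), (1.620, 0) are collinear:
p(z₁) = -0.195 · (1.700 − 1.620) / (1.500 − 1.620) = -0.195 · (0.08000)/(-0.12000) = 0.13000

0.130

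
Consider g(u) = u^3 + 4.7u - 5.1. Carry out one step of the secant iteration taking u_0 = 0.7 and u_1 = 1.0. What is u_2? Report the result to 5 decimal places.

0.91292

g(0.7) = -1.4670000, g(1.0) = 0.6000000
u_2 = 1.0000000 − 0.6000000·(1.0000000 − 0.7000000) / (0.6000000 − (-1.4670000)) = 1.0000000 − (0.1800000)/(2.0670000) = 0.9129173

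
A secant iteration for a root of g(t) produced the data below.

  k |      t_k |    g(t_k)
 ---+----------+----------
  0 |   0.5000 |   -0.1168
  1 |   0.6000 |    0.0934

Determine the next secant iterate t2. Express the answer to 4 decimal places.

0.5556

t2 = 0.6000 − 0.0934·(0.6000 − 0.5000) / (0.0934 − (-0.1168))
   = 0.6000 − (0.009340)/(0.210200) = 0.555566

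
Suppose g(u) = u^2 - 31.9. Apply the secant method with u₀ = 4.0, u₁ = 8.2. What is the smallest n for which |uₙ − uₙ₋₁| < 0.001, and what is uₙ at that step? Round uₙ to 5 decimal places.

g(4.0) = -15.9000000, g(8.2) = 35.3400000
u₂ = 8.2000000 − 35.3400000·(4.2000000)/(51.2400000) = 5.3032787;  |Δ| = 2.8967213
g(5.3032787) = -3.7752352
u₃ = 5.3032787 − (-3.7752352)·(-2.8967213)/(-39.1152352) = 5.5828578;  |Δ| = 0.2795791
g(5.5828578) = -0.7316984
u₄ = 5.5828578 − (-0.7316984)·(0.2795791)/(3.0435368) = 5.6500716;  |Δ| = 0.0672138
g(5.6500716) = 0.0233093
u₅ = 5.6500716 − 0.0233093·(0.0672138)/(0.7550076) = 5.6479965;  |Δ| = 0.0020751
g(5.6479965) = -0.0001352
u₆ = 5.6479965 − (-0.0001352)·(-0.0020751)/(-0.0234444) = 5.6480085;  |Δ| = 0.0000120
|u₆ − u₅| = 0.0000120 < 0.001

n = 6, uₙ = 5.64801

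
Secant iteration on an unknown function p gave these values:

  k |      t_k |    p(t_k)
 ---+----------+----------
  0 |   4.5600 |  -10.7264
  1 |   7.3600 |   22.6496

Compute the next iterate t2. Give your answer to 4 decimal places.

t2 = 7.3600 − 22.6496·(7.3600 − 4.5600) / (22.6496 − (-10.7264))
   = 7.3600 − (63.418880)/(33.376000) = 5.459866

5.4599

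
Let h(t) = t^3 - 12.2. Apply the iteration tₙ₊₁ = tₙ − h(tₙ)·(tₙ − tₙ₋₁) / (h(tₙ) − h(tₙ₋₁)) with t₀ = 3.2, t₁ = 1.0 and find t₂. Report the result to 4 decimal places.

h(3.2) = 20.568000, h(1.0) = -11.200000
t₂ = 1.000000 − (-11.200000)·(1.000000 − 3.200000) / (-11.200000 − 20.568000) = 1.000000 − (24.640000)/(-31.768000) = 1.775623

1.7756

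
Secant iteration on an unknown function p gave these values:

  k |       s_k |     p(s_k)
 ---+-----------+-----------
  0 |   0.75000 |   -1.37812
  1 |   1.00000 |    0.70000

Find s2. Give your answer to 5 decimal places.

s2 = 1.00000 − 0.70000·(1.00000 − 0.75000) / (0.70000 − (-1.37812))
   = 1.00000 − (0.1750000)/(2.0781200) = 0.9157893

0.91579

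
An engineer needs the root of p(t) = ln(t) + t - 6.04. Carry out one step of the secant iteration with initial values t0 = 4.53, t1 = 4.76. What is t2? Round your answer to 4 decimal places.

p(4.53) = 0.000722, p(4.76) = 0.280248
t2 = 4.760000 − 0.280248·(4.760000 − 4.530000) / (0.280248 − 0.000722) = 4.760000 − (0.064457)/(0.279526) = 4.529406

4.5294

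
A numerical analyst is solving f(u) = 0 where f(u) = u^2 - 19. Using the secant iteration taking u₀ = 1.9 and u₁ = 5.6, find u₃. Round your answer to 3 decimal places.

4.306

f(1.9) = -15.39000, f(5.6) = 12.36000
u₂ = 5.60000 − 12.36000·(5.60000 − 1.90000) / (12.36000 − (-15.39000)) = 5.60000 − (45.73200)/(27.75000) = 3.95200
f(3.95200) = -3.38170
u₃ = 3.95200 − (-3.38170)·(3.95200 − 5.60000) / (-3.38170 − 12.36000) = 3.95200 − (5.57304)/(-15.74170) = 4.30603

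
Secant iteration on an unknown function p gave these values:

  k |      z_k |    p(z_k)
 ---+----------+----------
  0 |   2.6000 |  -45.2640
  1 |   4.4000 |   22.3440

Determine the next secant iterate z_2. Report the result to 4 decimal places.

3.8051

z_2 = 4.4000 − 22.3440·(4.4000 − 2.6000) / (22.3440 − (-45.2640))
   = 4.4000 − (40.219200)/(67.608000) = 3.805112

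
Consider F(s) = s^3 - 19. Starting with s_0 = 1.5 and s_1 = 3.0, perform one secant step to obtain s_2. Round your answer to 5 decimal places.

2.49206

F(1.5) = -15.6250000, F(3.0) = 8.0000000
s_2 = 3.0000000 − 8.0000000·(3.0000000 − 1.5000000) / (8.0000000 − (-15.6250000)) = 3.0000000 − (12.0000000)/(23.6250000) = 2.4920635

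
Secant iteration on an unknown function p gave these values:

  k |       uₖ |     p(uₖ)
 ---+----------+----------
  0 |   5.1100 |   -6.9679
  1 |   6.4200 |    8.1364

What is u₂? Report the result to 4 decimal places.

5.7143

u₂ = 6.4200 − 8.1364·(6.4200 − 5.1100) / (8.1364 − (-6.9679))
   = 6.4200 − (10.658684)/(15.104300) = 5.714328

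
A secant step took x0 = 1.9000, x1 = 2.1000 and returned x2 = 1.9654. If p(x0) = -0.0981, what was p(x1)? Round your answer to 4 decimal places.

The secant line through (1.9000, -0.0981) and (2.1000, p(x1)) crosses zero at x2 = 1.9654.
So (1.9000, -0.0981), (2.1000, p(x1)), (1.9654, 0) are collinear:
p(x1) = -0.0981 · (2.1000 − 1.9654) / (1.9000 − 1.9654) = -0.0981 · (0.134600)/(-0.065400) = 0.201900

0.2019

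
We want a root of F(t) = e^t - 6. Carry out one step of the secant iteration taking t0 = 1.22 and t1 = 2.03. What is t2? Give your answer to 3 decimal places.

F(1.22) = -2.61281, F(2.03) = 1.61409
t2 = 2.03000 − 1.61409·(2.03000 − 1.22000) / (1.61409 − (-2.61281)) = 2.03000 − (1.30741)/(4.22690) = 1.72069

1.721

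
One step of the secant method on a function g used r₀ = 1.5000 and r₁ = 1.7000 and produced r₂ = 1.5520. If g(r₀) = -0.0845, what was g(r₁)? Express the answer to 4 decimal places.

0.2405

The secant line through (1.5000, -0.0845) and (1.7000, g(r₁)) crosses zero at r₂ = 1.5520.
So (1.5000, -0.0845), (1.7000, g(r₁)), (1.5520, 0) are collinear:
g(r₁) = -0.0845 · (1.7000 − 1.5520) / (1.5000 − 1.5520) = -0.0845 · (0.148000)/(-0.052000) = 0.240500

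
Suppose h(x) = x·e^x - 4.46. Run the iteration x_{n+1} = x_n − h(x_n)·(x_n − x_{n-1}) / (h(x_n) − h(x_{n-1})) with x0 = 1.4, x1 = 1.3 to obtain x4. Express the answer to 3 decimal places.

h(1.4) = 1.21728, h(1.3) = 0.31009
x2 = 1.30000 − 0.31009·(1.30000 − 1.40000) / (0.31009 − 1.21728) = 1.30000 − (-0.03101)/(-0.90719) = 1.26582
h(1.26582) = 0.02859
x3 = 1.26582 − 0.02859·(1.26582 − 1.30000) / (0.02859 − 0.31009) = 1.26582 − (-0.00098)/(-0.28149) = 1.26235
h(1.26235) = 0.00077
x4 = 1.26235 − 0.00077·(1.26235 − 1.26582) / (0.00077 − 0.02859) = 1.26235 − (0.00000)/(-0.02782) = 1.26225

1.262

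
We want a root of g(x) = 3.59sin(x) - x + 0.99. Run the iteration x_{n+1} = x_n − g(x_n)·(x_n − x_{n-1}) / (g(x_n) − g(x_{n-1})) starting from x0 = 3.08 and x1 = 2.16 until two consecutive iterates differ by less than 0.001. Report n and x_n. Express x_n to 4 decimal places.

n = 5, x_n = 2.6583

g(3.08) = -1.869022, g(2.16) = 1.814667
x2 = 2.160000 − 1.814667·(-0.920000)/(3.683689) = 2.613212;  |Δ| = 0.453212
g(2.613212) = 0.186633
x3 = 2.613212 − 0.186633·(0.453212)/(-1.628034) = 2.665167;  |Δ| = 0.051955
g(2.665167) = -0.028773
x4 = 2.665167 − (-0.028773)·(0.051955)/(-0.215406) = 2.658227;  |Δ| = 0.006940
g(2.658227) = 0.000267
x5 = 2.658227 − 0.000267·(-0.006940)/(0.029040) = 2.658291;  |Δ| = 0.000064
|x5 − x4| = 0.000064 < 0.001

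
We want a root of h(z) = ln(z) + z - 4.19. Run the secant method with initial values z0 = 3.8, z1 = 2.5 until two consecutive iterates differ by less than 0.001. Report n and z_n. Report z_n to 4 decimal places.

h(3.8) = 0.945001, h(2.5) = -0.773709
z2 = 2.500000 − (-0.773709)·(-1.300000)/(-1.718710) = 3.085219;  |Δ| = 0.585219
h(3.085219) = 0.021842
z3 = 3.085219 − 0.021842·(0.585219)/(0.795551) = 3.069152;  |Δ| = 0.016067
h(3.069152) = 0.000553
z4 = 3.069152 − 0.000553·(-0.016067)/(-0.021288) = 3.068734;  |Δ| = 0.000418
|z4 − z3| = 0.000418 < 0.001

n = 4, z_n = 3.0687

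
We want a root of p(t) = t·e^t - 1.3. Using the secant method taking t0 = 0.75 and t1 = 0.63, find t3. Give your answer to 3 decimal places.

0.667

p(0.75) = 0.28775, p(0.63) = -0.11711
t2 = 0.63000 − (-0.11711)·(0.63000 − 0.75000) / (-0.11711 − 0.28775) = 0.63000 − (0.01405)/(-0.40486) = 0.66471
p(0.66471) = -0.00785
t3 = 0.66471 − (-0.00785)·(0.66471 − 0.63000) / (-0.00785 − (-0.11711)) = 0.66471 − (-0.00027)/(0.10925) = 0.66720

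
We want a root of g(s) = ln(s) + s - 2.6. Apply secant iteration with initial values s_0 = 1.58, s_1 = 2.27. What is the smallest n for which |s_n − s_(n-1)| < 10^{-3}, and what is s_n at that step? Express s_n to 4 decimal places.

g(1.58) = -0.562575, g(2.27) = 0.489780
s_2 = 2.270000 − 0.489780·(0.690000)/(1.052355) = 1.948865;  |Δ| = 0.321135
g(1.948865) = 0.016112
s_3 = 1.948865 − 0.016112·(-0.321135)/(-0.473668) = 1.937941;  |Δ| = 0.010924
g(1.937941) = -0.000432
s_4 = 1.937941 − (-0.000432)·(-0.010924)/(-0.016544) = 1.938227;  |Δ| = 0.000285
|s_4 − s_3| = 0.000285 < 10^{-3}

n = 4, s_n = 1.9382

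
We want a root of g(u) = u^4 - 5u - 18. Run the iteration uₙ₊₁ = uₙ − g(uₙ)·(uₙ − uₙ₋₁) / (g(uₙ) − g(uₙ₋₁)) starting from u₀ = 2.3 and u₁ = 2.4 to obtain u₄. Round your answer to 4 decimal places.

2.3339

g(2.3) = -1.515900, g(2.4) = 3.177600
u₂ = 2.400000 − 3.177600·(2.400000 − 2.300000) / (3.177600 − (-1.515900)) = 2.400000 − (0.317760)/(4.693500) = 2.332298
g(2.332298) = -0.072096
u₃ = 2.332298 − (-0.072096)·(2.332298 − 2.400000) / (-0.072096 − 3.177600) = 2.332298 − (0.004881)/(-3.249696) = 2.333800
g(2.333800) = -0.003310
u₄ = 2.333800 − (-0.003310)·(2.333800 − 2.332298) / (-0.003310 − (-0.072096)) = 2.333800 − (-0.000005)/(0.068786) = 2.333872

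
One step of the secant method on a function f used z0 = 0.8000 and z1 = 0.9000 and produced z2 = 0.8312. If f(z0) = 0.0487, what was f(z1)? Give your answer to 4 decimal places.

The secant line through (0.8000, 0.0487) and (0.9000, f(z1)) crosses zero at z2 = 0.8312.
So (0.8000, 0.0487), (0.9000, f(z1)), (0.8312, 0) are collinear:
f(z1) = 0.0487 · (0.9000 − 0.8312) / (0.8000 − 0.8312) = 0.0487 · (0.068800)/(-0.031200) = -0.107390

-0.1074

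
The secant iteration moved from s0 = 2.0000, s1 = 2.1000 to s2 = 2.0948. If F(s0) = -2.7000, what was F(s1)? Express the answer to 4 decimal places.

0.1481

The secant line through (2.0000, -2.7000) and (2.1000, F(s1)) crosses zero at s2 = 2.0948.
So (2.0000, -2.7000), (2.1000, F(s1)), (2.0948, 0) are collinear:
F(s1) = -2.7000 · (2.1000 − 2.0948) / (2.0000 − 2.0948) = -2.7000 · (0.005200)/(-0.094800) = 0.148101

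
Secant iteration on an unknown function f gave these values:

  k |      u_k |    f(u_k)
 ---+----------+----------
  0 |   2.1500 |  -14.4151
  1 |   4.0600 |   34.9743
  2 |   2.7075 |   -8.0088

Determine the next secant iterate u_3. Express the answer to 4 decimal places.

2.9595

u_3 = 2.7075 − (-8.0088)·(2.7075 − 4.0600) / (-8.0088 − 34.9743)
   = 2.7075 − (10.831902)/(-42.983100) = 2.959504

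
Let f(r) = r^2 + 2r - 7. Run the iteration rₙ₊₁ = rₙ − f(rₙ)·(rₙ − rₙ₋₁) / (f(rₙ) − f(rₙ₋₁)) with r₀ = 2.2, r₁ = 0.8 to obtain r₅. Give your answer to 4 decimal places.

1.8284

f(2.2) = 2.240000, f(0.8) = -4.760000
r₂ = 0.800000 − (-4.760000)·(0.800000 − 2.200000) / (-4.760000 − 2.240000) = 0.800000 − (6.664000)/(-7.000000) = 1.752000
f(1.752000) = -0.426496
r₃ = 1.752000 − (-0.426496)·(1.752000 − 0.800000) / (-0.426496 − (-4.760000)) = 1.752000 − (-0.406024)/(4.333504) = 1.845694
f(1.845694) = 0.097975
r₄ = 1.845694 − 0.097975·(1.845694 − 1.752000) / (0.097975 − (-0.426496)) = 1.845694 − (0.009180)/(0.524471) = 1.828191
f(1.828191) = -0.001334
r₅ = 1.828191 − (-0.001334)·(1.828191 − 1.845694) / (-0.001334 − 0.097975) = 1.828191 − (0.000023)/(-0.099309) = 1.828426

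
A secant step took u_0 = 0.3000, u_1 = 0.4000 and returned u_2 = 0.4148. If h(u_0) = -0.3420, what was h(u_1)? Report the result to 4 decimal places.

-0.0441

The secant line through (0.3000, -0.3420) and (0.4000, h(u_1)) crosses zero at u_2 = 0.4148.
So (0.3000, -0.3420), (0.4000, h(u_1)), (0.4148, 0) are collinear:
h(u_1) = -0.3420 · (0.4000 − 0.4148) / (0.3000 − 0.4148) = -0.3420 · (-0.014800)/(-0.114800) = -0.044091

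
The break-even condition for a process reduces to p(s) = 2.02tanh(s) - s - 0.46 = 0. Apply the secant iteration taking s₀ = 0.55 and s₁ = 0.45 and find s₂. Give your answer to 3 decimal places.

p(0.55) = 0.00105, p(0.45) = -0.05776
s₂ = 0.45000 − (-0.05776)·(0.45000 − 0.55000) / (-0.05776 − 0.00105) = 0.45000 − (0.00578)/(-0.05881) = 0.54821

0.548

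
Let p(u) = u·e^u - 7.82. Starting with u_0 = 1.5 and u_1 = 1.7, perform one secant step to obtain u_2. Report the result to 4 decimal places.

p(1.5) = -1.097466, p(1.7) = 1.485711
u_2 = 1.700000 − 1.485711·(1.700000 − 1.500000) / (1.485711 − (-1.097466)) = 1.700000 − (0.297142)/(2.583177) = 1.584970

1.5850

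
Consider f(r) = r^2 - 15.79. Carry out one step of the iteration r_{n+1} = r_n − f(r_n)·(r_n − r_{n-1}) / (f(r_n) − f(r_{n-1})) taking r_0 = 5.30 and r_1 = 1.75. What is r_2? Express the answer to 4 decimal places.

3.5553

f(5.30) = 12.300000, f(1.75) = -12.727500
r_2 = 1.750000 − (-12.727500)·(1.750000 − 5.300000) / (-12.727500 − 12.300000) = 1.750000 − (45.182625)/(-25.027500) = 3.555319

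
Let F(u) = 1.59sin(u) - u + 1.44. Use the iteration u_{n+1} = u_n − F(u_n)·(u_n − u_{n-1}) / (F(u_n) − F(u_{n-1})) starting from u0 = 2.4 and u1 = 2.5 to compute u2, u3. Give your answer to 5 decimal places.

F(2.4) = 0.1139865, F(2.5) = -0.1084293
u2 = 2.5000000 − (-0.1084293)·(2.5000000 − 2.4000000) / (-0.1084293 − 0.1139865) = 2.5000000 − (-0.0108429)/(-0.2224157) = 2.4512493
F(2.4512493) = 0.0012659
u3 = 2.4512493 − 0.0012659·(2.4512493 − 2.5000000) / (0.0012659 − (-0.1084293)) = 2.4512493 − (-0.0000617)/(0.1096952) = 2.4518119

2.45125, 2.45181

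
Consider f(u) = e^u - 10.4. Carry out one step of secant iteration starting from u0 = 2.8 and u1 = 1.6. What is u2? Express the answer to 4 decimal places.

2.1688

f(2.8) = 6.044647, f(1.6) = -5.446968
u2 = 1.600000 − (-5.446968)·(1.600000 − 2.800000) / (-5.446968 − 6.044647) = 1.600000 − (6.536361)/(-11.491614) = 2.168794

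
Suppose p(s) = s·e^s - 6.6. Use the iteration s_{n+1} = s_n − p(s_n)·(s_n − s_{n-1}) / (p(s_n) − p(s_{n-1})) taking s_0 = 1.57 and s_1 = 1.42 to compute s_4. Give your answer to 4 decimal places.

p(1.57) = 0.946438, p(1.42) = -0.725289
s_2 = 1.420000 − (-0.725289)·(1.420000 − 1.570000) / (-0.725289 − 0.946438) = 1.420000 − (0.108793)/(-1.671727) = 1.485078
p(1.485078) = -0.042916
s_3 = 1.485078 − (-0.042916)·(1.485078 − 1.420000) / (-0.042916 − (-0.725289)) = 1.485078 − (-0.002793)/(0.682373) = 1.489171
p(1.489171) = 0.002122
s_4 = 1.489171 − 0.002122·(1.489171 − 1.485078) / (0.002122 − (-0.042916)) = 1.489171 − (0.000009)/(0.045038) = 1.488978

1.4890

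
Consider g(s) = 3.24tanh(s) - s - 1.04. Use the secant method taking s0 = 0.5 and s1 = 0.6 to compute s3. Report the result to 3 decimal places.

0.528

g(0.5) = -0.04274, g(0.6) = 0.10004
s2 = 0.60000 − 0.10004·(0.60000 − 0.50000) / (0.10004 − (-0.04274)) = 0.60000 − (0.01000)/(0.14278) = 0.52993
g(0.52993) = 0.00254
s3 = 0.52993 − 0.00254·(0.52993 − 0.60000) / (0.00254 − 0.10004) = 0.52993 − (-0.00018)/(-0.09750) = 0.52811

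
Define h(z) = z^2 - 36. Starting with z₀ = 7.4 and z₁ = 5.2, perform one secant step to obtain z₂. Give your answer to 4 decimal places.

5.9111

h(7.4) = 18.760000, h(5.2) = -8.960000
z₂ = 5.200000 − (-8.960000)·(5.200000 − 7.400000) / (-8.960000 − 18.760000) = 5.200000 − (19.712000)/(-27.720000) = 5.911111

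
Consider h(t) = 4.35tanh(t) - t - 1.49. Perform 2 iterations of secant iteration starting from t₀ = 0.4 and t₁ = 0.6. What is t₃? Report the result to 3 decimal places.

h(0.4) = -0.23722, h(0.6) = 0.24617
t₂ = 0.60000 − 0.24617·(0.60000 − 0.40000) / (0.24617 − (-0.23722)) = 0.60000 − (0.04923)/(0.48339) = 0.49815
h(0.49815) = 0.01572
t₃ = 0.49815 − 0.01572·(0.49815 − 0.60000) / (0.01572 − 0.24617) = 0.49815 − (-0.00160)/(-0.23044) = 0.49120

0.491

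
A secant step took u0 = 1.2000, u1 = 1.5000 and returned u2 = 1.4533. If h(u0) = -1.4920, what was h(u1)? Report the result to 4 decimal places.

0.2751

The secant line through (1.2000, -1.4920) and (1.5000, h(u1)) crosses zero at u2 = 1.4533.
So (1.2000, -1.4920), (1.5000, h(u1)), (1.4533, 0) are collinear:
h(u1) = -1.4920 · (1.5000 − 1.4533) / (1.2000 − 1.4533) = -1.4920 · (0.046700)/(-0.253300) = 0.275075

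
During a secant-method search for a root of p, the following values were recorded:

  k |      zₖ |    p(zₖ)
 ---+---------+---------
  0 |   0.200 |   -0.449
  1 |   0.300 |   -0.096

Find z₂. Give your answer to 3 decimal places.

z₂ = 0.300 − (-0.096)·(0.300 − 0.200) / (-0.096 − (-0.449))
   = 0.300 − (-0.00960)/(0.35300) = 0.32720

0.327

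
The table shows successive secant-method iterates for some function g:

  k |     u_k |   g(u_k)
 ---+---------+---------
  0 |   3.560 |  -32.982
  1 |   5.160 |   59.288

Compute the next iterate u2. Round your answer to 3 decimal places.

4.132

u2 = 5.160 − 59.288·(5.160 − 3.560) / (59.288 − (-32.982))
   = 5.160 − (94.86080)/(92.27000) = 4.13192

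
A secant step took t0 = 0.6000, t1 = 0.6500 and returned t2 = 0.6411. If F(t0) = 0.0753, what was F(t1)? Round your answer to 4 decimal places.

The secant line through (0.6000, 0.0753) and (0.6500, F(t1)) crosses zero at t2 = 0.6411.
So (0.6000, 0.0753), (0.6500, F(t1)), (0.6411, 0) are collinear:
F(t1) = 0.0753 · (0.6500 − 0.6411) / (0.6000 − 0.6411) = 0.0753 · (0.008900)/(-0.041100) = -0.016306

-0.0163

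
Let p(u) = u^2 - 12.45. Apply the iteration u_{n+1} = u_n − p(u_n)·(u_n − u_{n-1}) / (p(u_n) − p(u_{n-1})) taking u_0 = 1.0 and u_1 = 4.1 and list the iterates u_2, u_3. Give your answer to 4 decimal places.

p(1.0) = -11.450000, p(4.1) = 4.360000
u_2 = 4.100000 − 4.360000·(4.100000 − 1.000000) / (4.360000 − (-11.450000)) = 4.100000 − (13.516000)/(15.810000) = 3.245098
p(3.245098) = -1.919339
u_3 = 3.245098 − (-1.919339)·(3.245098 − 4.100000) / (-1.919339 − 4.360000) = 3.245098 − (1.640846)/(-6.279339) = 3.506407

3.2451, 3.5064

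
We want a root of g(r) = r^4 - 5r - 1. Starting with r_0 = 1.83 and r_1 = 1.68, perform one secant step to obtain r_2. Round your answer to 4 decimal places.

1.7661

g(1.83) = 1.065131, g(1.68) = -1.434058
r_2 = 1.680000 − (-1.434058)·(1.680000 − 1.830000) / (-1.434058 − 1.065131) = 1.680000 − (0.215109)/(-2.499189) = 1.766071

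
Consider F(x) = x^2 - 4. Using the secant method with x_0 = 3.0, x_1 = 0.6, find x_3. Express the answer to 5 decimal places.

F(3.0) = 5.0000000, F(0.6) = -3.6400000
x_2 = 0.6000000 − (-3.6400000)·(0.6000000 − 3.0000000) / (-3.6400000 − 5.0000000) = 0.6000000 − (8.7360000)/(-8.6400000) = 1.6111111
F(1.6111111) = -1.4043210
x_3 = 1.6111111 − (-1.4043210)·(1.6111111 − 0.6000000) / (-1.4043210 − (-3.6400000)) = 1.6111111 − (-1.4199246)/(2.2356790) = 2.2462312

2.24623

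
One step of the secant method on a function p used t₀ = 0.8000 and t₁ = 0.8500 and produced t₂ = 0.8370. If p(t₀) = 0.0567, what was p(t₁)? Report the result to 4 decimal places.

The secant line through (0.8000, 0.0567) and (0.8500, p(t₁)) crosses zero at t₂ = 0.8370.
So (0.8000, 0.0567), (0.8500, p(t₁)), (0.8370, 0) are collinear:
p(t₁) = 0.0567 · (0.8500 − 0.8370) / (0.8000 − 0.8370) = 0.0567 · (0.013000)/(-0.037000) = -0.019922

-0.0199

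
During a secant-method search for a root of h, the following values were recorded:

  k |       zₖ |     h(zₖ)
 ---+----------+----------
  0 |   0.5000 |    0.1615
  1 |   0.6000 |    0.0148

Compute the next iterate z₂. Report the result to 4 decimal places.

0.6101

z₂ = 0.6000 − 0.0148·(0.6000 − 0.5000) / (0.0148 − 0.1615)
   = 0.6000 − (0.001480)/(-0.146700) = 0.610089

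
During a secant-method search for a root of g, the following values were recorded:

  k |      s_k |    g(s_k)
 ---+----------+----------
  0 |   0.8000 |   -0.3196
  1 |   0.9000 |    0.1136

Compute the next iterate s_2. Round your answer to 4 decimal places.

s_2 = 0.9000 − 0.1136·(0.9000 − 0.8000) / (0.1136 − (-0.3196))
   = 0.9000 − (0.011360)/(0.433200) = 0.873777

0.8738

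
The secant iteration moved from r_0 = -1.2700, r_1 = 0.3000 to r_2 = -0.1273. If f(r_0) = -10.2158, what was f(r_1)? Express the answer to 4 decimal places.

The secant line through (-1.2700, -10.2158) and (0.3000, f(r_1)) crosses zero at r_2 = -0.1273.
So (-1.2700, -10.2158), (0.3000, f(r_1)), (-0.1273, 0) are collinear:
f(r_1) = -10.2158 · (0.3000 − (-0.1273)) / (-1.2700 − (-0.1273)) = -10.2158 · (0.427300)/(-1.142700) = 3.820085

3.8201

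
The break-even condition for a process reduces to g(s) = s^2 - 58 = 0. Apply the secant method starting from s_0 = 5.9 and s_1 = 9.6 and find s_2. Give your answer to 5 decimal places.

g(5.9) = -23.1900000, g(9.6) = 34.1600000
s_2 = 9.6000000 − 34.1600000·(9.6000000 − 5.9000000) / (34.1600000 − (-23.1900000)) = 9.6000000 − (126.3920000)/(57.3500000) = 7.3961290

7.39613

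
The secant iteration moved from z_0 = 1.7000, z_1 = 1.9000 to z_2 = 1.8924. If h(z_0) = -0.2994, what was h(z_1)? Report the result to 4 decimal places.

The secant line through (1.7000, -0.2994) and (1.9000, h(z_1)) crosses zero at z_2 = 1.8924.
So (1.7000, -0.2994), (1.9000, h(z_1)), (1.8924, 0) are collinear:
h(z_1) = -0.2994 · (1.9000 − 1.8924) / (1.7000 − 1.8924) = -0.2994 · (0.007600)/(-0.192400) = 0.011827

0.0118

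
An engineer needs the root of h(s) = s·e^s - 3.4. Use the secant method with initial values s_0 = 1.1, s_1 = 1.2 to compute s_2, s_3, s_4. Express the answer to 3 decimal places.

1.114, 1.115, 1.115

h(1.1) = -0.09542, h(1.2) = 0.58414
s_2 = 1.20000 − 0.58414·(1.20000 − 1.10000) / (0.58414 − (-0.09542)) = 1.20000 − (0.05841)/(0.67956) = 1.11404
h(1.11404) = -0.00591
s_3 = 1.11404 − (-0.00591)·(1.11404 − 1.20000) / (-0.00591 − 0.58414) = 1.11404 − (0.00051)/(-0.59005) = 1.11490
h(1.11490) = -0.00036
s_4 = 1.11490 − (-0.00036)·(1.11490 − 1.11404) / (-0.00036 − (-0.00591)) = 1.11490 − (0.00000)/(0.00555) = 1.11496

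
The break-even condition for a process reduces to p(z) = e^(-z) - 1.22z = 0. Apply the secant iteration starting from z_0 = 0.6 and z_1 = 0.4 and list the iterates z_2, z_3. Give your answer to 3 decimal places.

0.500, 0.498

p(0.6) = -0.18319, p(0.4) = 0.18232
z_2 = 0.40000 − 0.18232·(0.40000 − 0.60000) / (0.18232 − (-0.18319)) = 0.40000 − (-0.03646)/(0.36551) = 0.49976
p(0.49976) = -0.00304
z_3 = 0.49976 − (-0.00304)·(0.49976 − 0.40000) / (-0.00304 − 0.18232) = 0.49976 − (-0.00030)/(-0.18536) = 0.49813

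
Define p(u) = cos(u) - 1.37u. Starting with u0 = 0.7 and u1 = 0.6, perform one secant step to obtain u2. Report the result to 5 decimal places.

p(0.7) = -0.1941578, p(0.6) = 0.0033356
u2 = 0.6000000 − 0.0033356·(0.6000000 − 0.7000000) / (0.0033356 − (-0.1941578)) = 0.6000000 − (-0.0003336)/(0.1974934) = 0.6016890

0.60169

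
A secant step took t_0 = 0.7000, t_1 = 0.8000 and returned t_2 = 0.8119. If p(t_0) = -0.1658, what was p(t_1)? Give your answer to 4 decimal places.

The secant line through (0.7000, -0.1658) and (0.8000, p(t_1)) crosses zero at t_2 = 0.8119.
So (0.7000, -0.1658), (0.8000, p(t_1)), (0.8119, 0) are collinear:
p(t_1) = -0.1658 · (0.8000 − 0.8119) / (0.7000 − 0.8119) = -0.1658 · (-0.011900)/(-0.111900) = -0.017632

-0.0176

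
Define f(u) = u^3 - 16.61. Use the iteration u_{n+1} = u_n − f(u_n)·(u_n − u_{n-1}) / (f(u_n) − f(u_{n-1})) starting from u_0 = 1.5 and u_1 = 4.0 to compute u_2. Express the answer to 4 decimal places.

f(1.5) = -13.235000, f(4.0) = 47.390000
u_2 = 4.000000 − 47.390000·(4.000000 − 1.500000) / (47.390000 − (-13.235000)) = 4.000000 − (118.475000)/(60.625000) = 2.045773

2.0458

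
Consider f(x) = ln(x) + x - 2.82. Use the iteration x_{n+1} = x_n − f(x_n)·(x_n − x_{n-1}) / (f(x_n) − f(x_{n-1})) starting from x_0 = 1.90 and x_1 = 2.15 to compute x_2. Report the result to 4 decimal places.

f(1.90) = -0.278146, f(2.15) = 0.095468
x_2 = 2.150000 − 0.095468·(2.150000 − 1.900000) / (0.095468 − (-0.278146)) = 2.150000 − (0.023867)/(0.373614) = 2.086119

2.0861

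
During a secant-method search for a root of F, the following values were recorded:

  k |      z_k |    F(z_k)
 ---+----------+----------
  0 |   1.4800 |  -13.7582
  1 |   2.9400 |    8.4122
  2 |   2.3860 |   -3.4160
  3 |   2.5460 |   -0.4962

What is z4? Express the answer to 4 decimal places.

z4 = 2.5460 − (-0.4962)·(2.5460 − 2.3860) / (-0.4962 − (-3.4160))
   = 2.5460 − (-0.079392)/(2.919800) = 2.573191

2.5732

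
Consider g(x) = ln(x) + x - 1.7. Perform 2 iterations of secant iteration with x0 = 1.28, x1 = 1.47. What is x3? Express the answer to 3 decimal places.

1.379

g(1.28) = -0.17314, g(1.47) = 0.15526
x2 = 1.47000 − 0.15526·(1.47000 − 1.28000) / (0.15526 − (-0.17314)) = 1.47000 − (0.02950)/(0.32840) = 1.38017
g(1.38017) = 0.00238
x3 = 1.38017 − 0.00238·(1.38017 − 1.47000) / (0.00238 − 0.15526) = 1.38017 − (-0.00021)/(-0.15288) = 1.37877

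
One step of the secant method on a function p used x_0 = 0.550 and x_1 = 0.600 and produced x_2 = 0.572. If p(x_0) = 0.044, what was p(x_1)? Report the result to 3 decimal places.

-0.056

The secant line through (0.550, 0.044) and (0.600, p(x_1)) crosses zero at x_2 = 0.572.
So (0.550, 0.044), (0.600, p(x_1)), (0.572, 0) are collinear:
p(x_1) = 0.044 · (0.600 − 0.572) / (0.550 − 0.572) = 0.044 · (0.02800)/(-0.02200) = -0.05600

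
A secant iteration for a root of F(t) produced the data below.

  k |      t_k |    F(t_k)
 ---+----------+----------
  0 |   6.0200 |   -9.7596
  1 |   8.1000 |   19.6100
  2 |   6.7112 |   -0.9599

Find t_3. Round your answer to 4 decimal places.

t_3 = 6.7112 − (-0.9599)·(6.7112 − 8.1000) / (-0.9599 − 19.6100)
   = 6.7112 − (1.333109)/(-20.569900) = 6.776009

6.7760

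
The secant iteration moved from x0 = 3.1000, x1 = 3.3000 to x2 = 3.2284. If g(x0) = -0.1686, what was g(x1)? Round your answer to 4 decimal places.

The secant line through (3.1000, -0.1686) and (3.3000, g(x1)) crosses zero at x2 = 3.2284.
So (3.1000, -0.1686), (3.3000, g(x1)), (3.2284, 0) are collinear:
g(x1) = -0.1686 · (3.3000 − 3.2284) / (3.1000 − 3.2284) = -0.1686 · (0.071600)/(-0.128400) = 0.094017

0.0940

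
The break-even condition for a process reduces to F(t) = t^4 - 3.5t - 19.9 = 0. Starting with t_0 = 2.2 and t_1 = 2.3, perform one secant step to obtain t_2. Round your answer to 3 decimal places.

2.299

F(2.2) = -4.17440, F(2.3) = 0.03410
t_2 = 2.30000 − 0.03410·(2.30000 − 2.20000) / (0.03410 − (-4.17440)) = 2.30000 − (0.00341)/(4.20850) = 2.29919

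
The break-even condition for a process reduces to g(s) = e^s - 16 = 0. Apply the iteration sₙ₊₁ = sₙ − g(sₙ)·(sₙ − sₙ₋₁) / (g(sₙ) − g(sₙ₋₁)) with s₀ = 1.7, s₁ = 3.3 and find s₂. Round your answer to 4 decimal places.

2.4783

g(1.7) = -10.526053, g(3.3) = 11.112639
s₂ = 3.300000 − 11.112639·(3.300000 − 1.700000) / (11.112639 − (-10.526053)) = 3.300000 − (17.780222)/(21.638692) = 2.478313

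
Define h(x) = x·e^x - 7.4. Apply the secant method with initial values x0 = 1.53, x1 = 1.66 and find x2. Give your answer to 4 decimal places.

h(1.53) = -0.334189, h(1.66) = 1.330456
x2 = 1.660000 − 1.330456·(1.660000 − 1.530000) / (1.330456 − (-0.334189)) = 1.660000 − (0.172959)/(1.664645) = 1.556098

1.5561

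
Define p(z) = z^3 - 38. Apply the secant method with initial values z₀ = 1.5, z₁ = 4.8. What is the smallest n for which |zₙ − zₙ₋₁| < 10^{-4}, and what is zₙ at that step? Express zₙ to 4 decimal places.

p(1.5) = -34.625000, p(4.8) = 72.592000
z₂ = 4.800000 − 72.592000·(3.300000)/(107.217000) = 2.565713;  |Δ| = 2.234287
p(2.565713) = -21.110220
z₃ = 2.565713 − (-21.110220)·(-2.234287)/(-93.702220) = 3.069076;  |Δ| = 0.503364
p(3.069076) = -9.091667
z₄ = 3.069076 − (-9.091667)·(0.503364)/(12.018553) = 3.449856;  |Δ| = 0.380779
p(3.449856) = 3.058466
z₅ = 3.449856 − 3.058466·(0.380779)/(12.150134) = 3.354005;  |Δ| = 0.095851
p(3.354005) = -0.269636
z₆ = 3.354005 − (-0.269636)·(-0.095851)/(-3.328103) = 3.361770;  |Δ| = 0.007766
p(3.361770) = -0.006954
z₇ = 3.361770 − (-0.006954)·(0.007766)/(0.262682) = 3.361976;  |Δ| = 0.000206
p(3.361976) = 0.000017
z₈ = 3.361976 − 0.000017·(0.000206)/(0.006970) = 3.361975;  |Δ| = 0.000000
|z₈ − z₇| = 0.000000 < 10^{-4}

n = 8, zₙ = 3.3620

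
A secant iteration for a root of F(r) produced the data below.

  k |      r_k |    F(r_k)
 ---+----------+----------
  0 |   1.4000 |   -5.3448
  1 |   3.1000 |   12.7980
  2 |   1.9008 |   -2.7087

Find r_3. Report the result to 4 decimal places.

2.1103

r_3 = 1.9008 − (-2.7087)·(1.9008 − 3.1000) / (-2.7087 − 12.7980)
   = 1.9008 − (3.248273)/(-15.506700) = 2.110275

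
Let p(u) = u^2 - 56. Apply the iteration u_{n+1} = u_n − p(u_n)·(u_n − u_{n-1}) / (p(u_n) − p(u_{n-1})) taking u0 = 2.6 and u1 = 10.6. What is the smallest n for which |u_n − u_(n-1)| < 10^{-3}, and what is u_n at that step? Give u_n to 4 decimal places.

n = 6, u_n = 7.4833

p(2.6) = -49.240000, p(10.6) = 56.360000
u2 = 10.600000 − 56.360000·(8.000000)/(105.600000) = 6.330303;  |Δ| = 4.269697
p(6.330303) = -15.927264
u3 = 6.330303 − (-15.927264)·(-4.269697)/(-72.287264) = 7.271058;  |Δ| = 0.940755
p(7.271058) = -3.131718
u4 = 7.271058 − (-3.131718)·(0.940755)/(12.795545) = 7.501308;  |Δ| = 0.230250
p(7.501308) = 0.269624
u5 = 7.501308 − 0.269624·(0.230250)/(3.401343) = 7.483056;  |Δ| = 0.018252
p(7.483056) = -0.003869
u6 = 7.483056 − (-0.003869)·(-0.018252)/(-0.273494) = 7.483314;  |Δ| = 0.000258
|u6 − u5| = 0.000258 < 10^{-3}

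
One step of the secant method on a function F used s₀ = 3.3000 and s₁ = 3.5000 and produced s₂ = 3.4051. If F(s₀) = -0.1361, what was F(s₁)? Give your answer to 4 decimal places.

The secant line through (3.3000, -0.1361) and (3.5000, F(s₁)) crosses zero at s₂ = 3.4051.
So (3.3000, -0.1361), (3.5000, F(s₁)), (3.4051, 0) are collinear:
F(s₁) = -0.1361 · (3.5000 − 3.4051) / (3.3000 − 3.4051) = -0.1361 · (0.094900)/(-0.105100) = 0.122891

0.1229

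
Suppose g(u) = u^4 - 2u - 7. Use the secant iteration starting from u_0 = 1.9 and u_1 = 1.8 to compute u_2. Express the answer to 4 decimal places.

g(1.9) = 2.232100, g(1.8) = -0.102400
u_2 = 1.800000 − (-0.102400)·(1.800000 − 1.900000) / (-0.102400 − 2.232100) = 1.800000 − (0.010240)/(-2.334500) = 1.804386

1.8044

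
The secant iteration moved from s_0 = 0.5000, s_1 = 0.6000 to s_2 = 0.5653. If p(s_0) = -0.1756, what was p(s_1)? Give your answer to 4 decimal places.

The secant line through (0.5000, -0.1756) and (0.6000, p(s_1)) crosses zero at s_2 = 0.5653.
So (0.5000, -0.1756), (0.6000, p(s_1)), (0.5653, 0) are collinear:
p(s_1) = -0.1756 · (0.6000 − 0.5653) / (0.5000 − 0.5653) = -0.1756 · (0.034700)/(-0.065300) = 0.093313

0.0933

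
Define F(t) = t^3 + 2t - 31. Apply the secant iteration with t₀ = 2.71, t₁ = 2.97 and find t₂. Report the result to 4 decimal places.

2.9266

F(2.71) = -5.677489, F(2.97) = 1.138073
t₂ = 2.970000 − 1.138073·(2.970000 − 2.710000) / (1.138073 − (-5.677489)) = 2.970000 − (0.295899)/(6.815562) = 2.926585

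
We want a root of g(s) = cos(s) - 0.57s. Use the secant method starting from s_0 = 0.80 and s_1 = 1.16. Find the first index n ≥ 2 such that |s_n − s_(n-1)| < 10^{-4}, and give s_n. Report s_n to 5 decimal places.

g(0.80) = 0.2407067, g(1.16) = -0.2618605
s_2 = 1.1600000 − (-0.2618605)·(0.3600000)/(-0.5025672) = 0.9724235;  |Δ| = 0.1875765
g(0.9724235) = 0.0090173
s_3 = 0.9724235 − 0.0090173·(-0.1875765)/(0.2708778) = 0.9786678;  |Δ| = 0.0062443
g(0.9786678) = 0.0002878
s_4 = 0.9786678 − 0.0002878·(0.0062443)/(-0.0087295) = 0.9788737;  |Δ| = 0.0002058
g(0.9788737) = -0.0000004
s_5 = 0.9788737 − (-0.0000004)·(0.0002058)/(-0.0002881) = 0.9788734;  |Δ| = 0.0000003
|s_5 − s_4| = 0.0000003 < 10^{-4}

n = 5, s_n = 0.97887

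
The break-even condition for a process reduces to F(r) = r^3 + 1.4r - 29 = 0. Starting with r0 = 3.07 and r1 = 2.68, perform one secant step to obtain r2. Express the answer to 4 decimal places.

F(3.07) = 4.232443, F(2.68) = -5.999168
r2 = 2.680000 − (-5.999168)·(2.680000 − 3.070000) / (-5.999168 − 4.232443) = 2.680000 − (2.339676)/(-10.231611) = 2.908671

2.9087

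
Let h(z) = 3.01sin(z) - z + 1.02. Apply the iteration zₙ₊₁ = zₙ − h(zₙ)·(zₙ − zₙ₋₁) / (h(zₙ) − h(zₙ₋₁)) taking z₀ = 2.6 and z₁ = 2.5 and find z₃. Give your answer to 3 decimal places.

2.592

h(2.6) = -0.02834, h(2.5) = 0.32140
z₂ = 2.50000 − 0.32140·(2.50000 − 2.60000) / (0.32140 − (-0.02834)) = 2.50000 − (-0.03214)/(0.34974) = 2.59190
h(2.59190) = 0.00061
z₃ = 2.59190 − 0.00061·(2.59190 − 2.50000) / (0.00061 − 0.32140) = 2.59190 − (0.00006)/(-0.32079) = 2.59207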